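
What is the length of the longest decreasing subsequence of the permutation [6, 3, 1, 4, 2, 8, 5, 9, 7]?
3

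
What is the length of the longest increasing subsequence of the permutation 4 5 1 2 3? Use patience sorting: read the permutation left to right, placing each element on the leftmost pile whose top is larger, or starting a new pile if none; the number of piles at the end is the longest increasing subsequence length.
4: new pile. tops = [4]
5: new pile. tops = [4, 5]
1: onto pile 1 (replacing 4). tops = [1, 5]
2: onto pile 2 (replacing 5). tops = [1, 2]
3: new pile. tops = [1, 2, 3]

3 piles, so the longest increasing subsequence has length 3.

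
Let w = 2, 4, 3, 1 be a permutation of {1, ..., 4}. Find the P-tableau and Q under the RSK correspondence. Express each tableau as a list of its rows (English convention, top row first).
P = [[1, 3], [2], [4]], Q = [[1, 2], [3], [4]]

Insert each entry of the permutation into P by Schensted row insertion, recording in Q the position of each new cell.

After inserting 2: P = [[2]].
After inserting 4: P = [[2, 4]].
After inserting 3: P = [[2, 3], [4]].
After inserting 1: P = [[1, 3], [2], [4]].

So P = [[1, 3], [2], [4]], Q = [[1, 2], [3], [4]].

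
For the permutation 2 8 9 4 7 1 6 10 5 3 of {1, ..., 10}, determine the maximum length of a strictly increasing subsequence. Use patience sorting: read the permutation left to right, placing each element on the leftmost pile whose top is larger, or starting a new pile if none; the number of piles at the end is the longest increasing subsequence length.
4

2: new pile. tops = [2]
8: new pile. tops = [2, 8]
9: new pile. tops = [2, 8, 9]
4: onto pile 2 (replacing 8). tops = [2, 4, 9]
7: onto pile 3 (replacing 9). tops = [2, 4, 7]
1: onto pile 1 (replacing 2). tops = [1, 4, 7]
6: onto pile 3 (replacing 7). tops = [1, 4, 6]
10: new pile. tops = [1, 4, 6, 10]
5: onto pile 3 (replacing 6). tops = [1, 4, 5, 10]
3: onto pile 2 (replacing 4). tops = [1, 3, 5, 10]

4 piles, so the longest increasing subsequence has length 4.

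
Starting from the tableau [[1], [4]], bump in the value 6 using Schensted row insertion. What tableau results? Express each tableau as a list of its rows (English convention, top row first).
6 is larger than every entry of row 1, so it is appended to row 1. The new tableau is [[1, 6], [4]].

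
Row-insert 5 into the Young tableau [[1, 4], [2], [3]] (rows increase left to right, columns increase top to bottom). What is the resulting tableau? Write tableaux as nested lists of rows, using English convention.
[[1, 4, 5], [2], [3]]

5 is larger than every entry of row 1, so it is appended to row 1. The new tableau is [[1, 4, 5], [2], [3]].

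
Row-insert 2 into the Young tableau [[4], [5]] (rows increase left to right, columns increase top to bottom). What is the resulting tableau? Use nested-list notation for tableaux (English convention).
[[2], [4], [5]]

In row 1, 2 replaces 4 (the leftmost entry greater than 2); 4 is bumped to row 2. In row 2, 4 replaces 5 (the leftmost entry greater than 4); 5 is bumped to row 3. 5 starts a new row 3. The new tableau is [[2], [4], [5]].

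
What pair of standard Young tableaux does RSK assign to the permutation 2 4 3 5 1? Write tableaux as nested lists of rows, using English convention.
Insert each entry of the permutation into P by Schensted row insertion, recording in Q the position of each new cell.

Insert 2: appended to row 1. P = [[2]], Q = [[1]].
Insert 4: appended to row 1. P = [[2, 4]], Q = [[1, 2]].
Insert 3: 3 bumps 4 from row 1; 4 starts row 2. P = [[2, 3], [4]], Q = [[1, 2], [3]].
Insert 5: appended to row 1. P = [[2, 3, 5], [4]], Q = [[1, 2, 4], [3]].
Insert 1: 1 bumps 2 from row 1; 2 bumps 4 from row 2; 4 starts row 3. P = [[1, 3, 5], [2], [4]], Q = [[1, 2, 4], [3], [5]].

So P = [[1, 3, 5], [2], [4]], Q = [[1, 2, 4], [3], [5]].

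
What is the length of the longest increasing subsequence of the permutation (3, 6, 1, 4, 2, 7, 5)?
3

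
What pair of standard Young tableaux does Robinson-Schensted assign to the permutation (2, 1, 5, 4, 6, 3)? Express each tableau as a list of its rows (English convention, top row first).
Insert each entry of the permutation into P by Schensted row insertion, recording in Q the position of each new cell.

Insert 2: appended to row 1. P = [[2]].
Insert 1: 1 bumps 2 from row 1; 2 starts row 2. P = [[1], [2]].
Insert 5: appended to row 1. P = [[1, 5], [2]].
Insert 4: 4 bumps 5 from row 1; 5 appends to row 2. P = [[1, 4], [2, 5]].
Insert 6: appended to row 1. P = [[1, 4, 6], [2, 5]].
Insert 3: 3 bumps 4 from row 1; 4 bumps 5 from row 2; 5 starts row 3. P = [[1, 3, 6], [2, 4], [5]].

So P = [[1, 3, 6], [2, 4], [5]], Q = [[1, 3, 5], [2, 4], [6]].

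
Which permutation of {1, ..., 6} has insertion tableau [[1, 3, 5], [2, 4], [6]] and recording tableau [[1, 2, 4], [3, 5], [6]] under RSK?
Reverse the RSK construction: for i from n down to 1, find the cell of Q containing i, remove the entry at that cell from P, and reverse-bump it up through P; the value ejected from row 1 is w(i).

Step i=6: Q has 6 at row 3, column 1; remove 6 from row 3 of P and reverse-bump: 6 enters row 2 and ejects 4; 4 enters row 1 and ejects 3. So w(6) = 3. P is now [[1, 4, 5], [2, 6]].
Step i=5: Q has 5 at row 2, column 2; remove 6 from row 2 of P and reverse-bump: 6 enters row 1 and ejects 5. So w(5) = 5. P is now [[1, 4, 6], [2]].
Step i=4: Q has 4 at row 1, column 3; remove that cell from P, ejecting 6. So w(4) = 6. P is now [[1, 4], [2]].
Step i=3: Q has 3 at row 2, column 1; remove 2 from row 2 of P and reverse-bump: 2 enters row 1 and ejects 1. So w(3) = 1. P is now [[2, 4]].
Step i=2: Q has 2 at row 1, column 2; remove that cell from P, ejecting 4. So w(2) = 4. P is now [[2]].
Step i=1: Q has 1 at row 1, column 1; remove that cell from P, ejecting 2. So w(1) = 2. P is now [].

So w = 2 4 1 6 5 3.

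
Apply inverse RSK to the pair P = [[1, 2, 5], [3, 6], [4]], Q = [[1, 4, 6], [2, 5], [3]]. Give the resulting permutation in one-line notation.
4 3 1 6 2 5

Reverse the RSK construction: for i from n down to 1, find the cell of Q containing i, remove the entry at that cell from P, and reverse-bump it up through P; the value ejected from row 1 is w(i).

Step i=6: Q has 6 at row 1, column 3; remove that cell from P, ejecting 5. So w(6) = 5. P is now [[1, 2], [3, 6], [4]].
Step i=5: Q has 5 at row 2, column 2; remove 6 from row 2 of P and reverse-bump: 6 enters row 1 and ejects 2. So w(5) = 2. P is now [[1, 6], [3], [4]].
Step i=4: Q has 4 at row 1, column 2; remove that cell from P, ejecting 6. So w(4) = 6. P is now [[1], [3], [4]].
Step i=3: Q has 3 at row 3, column 1; remove 4 from row 3 of P and reverse-bump: 4 enters row 2 and ejects 3; 3 enters row 1 and ejects 1. So w(3) = 1. P is now [[3], [4]].
Step i=2: Q has 2 at row 2, column 1; remove 4 from row 2 of P and reverse-bump: 4 enters row 1 and ejects 3. So w(2) = 3. P is now [[4]].
Step i=1: Q has 1 at row 1, column 1; remove that cell from P, ejecting 4. So w(1) = 4. P is now [].

So w = 4 3 1 6 2 5.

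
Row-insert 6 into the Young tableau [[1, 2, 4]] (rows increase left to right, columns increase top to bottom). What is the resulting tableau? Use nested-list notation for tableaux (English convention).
[[1, 2, 4, 6]]

6 is larger than every entry of row 1, so it is appended to row 1. The new tableau is [[1, 2, 4, 6]].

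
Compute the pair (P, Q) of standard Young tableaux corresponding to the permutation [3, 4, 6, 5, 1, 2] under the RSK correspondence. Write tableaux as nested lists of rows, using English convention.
P = [[1, 2, 5], [3, 4], [6]], Q = [[1, 2, 3], [4, 6], [5]]

Insert each entry of the permutation into P by Schensted row insertion, recording in Q the position of each new cell.

Insert 3: appended to row 1. P = [[3]].
Insert 4: appended to row 1. P = [[3, 4]].
Insert 6: appended to row 1. P = [[3, 4, 6]].
Insert 5: 5 bumps 6 from row 1; 6 starts row 2. P = [[3, 4, 5], [6]].
Insert 1: 1 bumps 3 from row 1; 3 bumps 6 from row 2; 6 starts row 3. P = [[1, 4, 5], [3], [6]].
Insert 2: 2 bumps 4 from row 1; 4 appends to row 2. P = [[1, 2, 5], [3, 4], [6]].

So P = [[1, 2, 5], [3, 4], [6]], Q = [[1, 2, 3], [4, 6], [5]].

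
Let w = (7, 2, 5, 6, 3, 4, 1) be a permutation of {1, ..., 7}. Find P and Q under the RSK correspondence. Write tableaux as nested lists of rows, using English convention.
Insert each entry of the permutation into P by Schensted row insertion, recording in Q the position of each new cell.

Insert 7: appended to row 1. P = [[7]].
Insert 2: 2 bumps 7 from row 1; 7 starts row 2. P = [[2], [7]].
Insert 5: appended to row 1. P = [[2, 5], [7]].
Insert 6: appended to row 1. P = [[2, 5, 6], [7]].
Insert 3: 3 bumps 5 from row 1; 5 bumps 7 from row 2; 7 starts row 3. P = [[2, 3, 6], [5], [7]].
Insert 4: 4 bumps 6 from row 1; 6 appends to row 2. P = [[2, 3, 4], [5, 6], [7]].
Insert 1: 1 bumps 2 from row 1; 2 bumps 5 from row 2; 5 bumps 7 from row 3; 7 starts row 4. P = [[1, 3, 4], [2, 6], [5], [7]].

So P = [[1, 3, 4], [2, 6], [5], [7]], Q = [[1, 3, 4], [2, 6], [5], [7]].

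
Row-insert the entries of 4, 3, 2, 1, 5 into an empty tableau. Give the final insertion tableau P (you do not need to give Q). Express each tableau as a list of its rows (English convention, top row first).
Insert 4: appended to row 1. P = [[4]].
Insert 3: 3 bumps 4 from row 1; 4 starts row 2. P = [[3], [4]].
Insert 2: 2 bumps 3 from row 1; 3 bumps 4 from row 2; 4 starts row 3. P = [[2], [3], [4]].
Insert 1: 1 bumps 2 from row 1; 2 bumps 3 from row 2; 3 bumps 4 from row 3; 4 starts row 4. P = [[1], [2], [3], [4]].
Insert 5: appended to row 1. P = [[1, 5], [2], [3], [4]].

So P = [[1, 5], [2], [3], [4]].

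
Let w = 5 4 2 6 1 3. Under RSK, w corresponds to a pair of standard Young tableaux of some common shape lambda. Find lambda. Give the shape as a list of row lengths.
Row-insert each entry into an empty tableau.

After inserting 5: P = [[5]].
After inserting 4: P = [[4], [5]].
After inserting 2: P = [[2], [4], [5]].
After inserting 6: P = [[2, 6], [4], [5]].
After inserting 1: P = [[1, 6], [2], [4], [5]].
After inserting 3: P = [[1, 3], [2, 6], [4], [5]].

The final insertion tableau P = [[1, 3], [2, 6], [4], [5]] has shape [2, 2, 1, 1].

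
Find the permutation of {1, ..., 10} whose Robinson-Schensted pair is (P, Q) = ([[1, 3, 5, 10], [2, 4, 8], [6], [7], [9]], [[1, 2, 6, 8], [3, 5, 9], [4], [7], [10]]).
2 9 7 1 6 8 4 10 5 3

Reverse RSK: for i = n, n-1, ..., 1, locate i in Q, remove the corresponding corner cell from P, and reverse-bump its entry up through P; the value ejected from row 1 is w(i).

So w = 2 9 7 1 6 8 4 10 5 3.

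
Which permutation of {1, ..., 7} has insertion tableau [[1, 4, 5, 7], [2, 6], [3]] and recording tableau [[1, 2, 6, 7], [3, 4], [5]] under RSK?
3 6 2 4 1 5 7

Reverse the RSK construction: for i from n down to 1, find the cell of Q containing i, remove the entry at that cell from P, and reverse-bump it up through P; the value ejected from row 1 is w(i).

Step i=7: Q has 7 at row 1, column 4; remove that cell from P, ejecting 7. So w(7) = 7. P is now [[1, 4, 5], [2, 6], [3]].
Step i=6: Q has 6 at row 1, column 3; remove that cell from P, ejecting 5. So w(6) = 5. P is now [[1, 4], [2, 6], [3]].
Step i=5: Q has 5 at row 3, column 1; remove 3 from row 3 of P and reverse-bump: 3 enters row 2 and ejects 2; 2 enters row 1 and ejects 1. So w(5) = 1. P is now [[2, 4], [3, 6]].
Step i=4: Q has 4 at row 2, column 2; remove 6 from row 2 of P and reverse-bump: 6 enters row 1 and ejects 4. So w(4) = 4. P is now [[2, 6], [3]].
Step i=3: Q has 3 at row 2, column 1; remove 3 from row 2 of P and reverse-bump: 3 enters row 1 and ejects 2. So w(3) = 2. P is now [[3, 6]].
Step i=2: Q has 2 at row 1, column 2; remove that cell from P, ejecting 6. So w(2) = 6. P is now [[3]].
Step i=1: Q has 1 at row 1, column 1; remove that cell from P, ejecting 3. So w(1) = 3. P is now [].

So w = 3 6 2 4 1 5 7.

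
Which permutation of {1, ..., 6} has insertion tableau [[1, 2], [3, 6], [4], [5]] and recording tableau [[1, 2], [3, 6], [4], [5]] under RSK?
Reverse the RSK construction: for i from n down to 1, find the cell of Q containing i, remove the entry at that cell from P, and reverse-bump it up through P; the value ejected from row 1 is w(i).

Step i=6: Q has 6 at row 2, column 2; remove 6 from row 2 of P and reverse-bump: 6 enters row 1 and ejects 2. So w(6) = 2. P is now [[1, 6], [3], [4], [5]].
Step i=5: Q has 5 at row 4, column 1; remove 5 from row 4 of P and reverse-bump: 5 enters row 3 and ejects 4; 4 enters row 2 and ejects 3; 3 enters row 1 and ejects 1. So w(5) = 1. P is now [[3, 6], [4], [5]].
Step i=4: Q has 4 at row 3, column 1; remove 5 from row 3 of P and reverse-bump: 5 enters row 2 and ejects 4; 4 enters row 1 and ejects 3. So w(4) = 3. P is now [[4, 6], [5]].
Step i=3: Q has 3 at row 2, column 1; remove 5 from row 2 of P and reverse-bump: 5 enters row 1 and ejects 4. So w(3) = 4. P is now [[5, 6]].
Step i=2: Q has 2 at row 1, column 2; remove that cell from P, ejecting 6. So w(2) = 6. P is now [[5]].
Step i=1: Q has 1 at row 1, column 1; remove that cell from P, ejecting 5. So w(1) = 5. P is now [].

So w = 5 6 4 3 1 2.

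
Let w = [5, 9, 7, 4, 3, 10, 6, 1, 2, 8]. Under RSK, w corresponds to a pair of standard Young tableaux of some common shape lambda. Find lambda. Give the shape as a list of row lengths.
[3, 3, 2, 1, 1]

Row-insert each entry into an empty tableau.

After inserting 5: P = [[5]].
After inserting 9: P = [[5, 9]].
After inserting 7: P = [[5, 7], [9]].
After inserting 4: P = [[4, 7], [5], [9]].
After inserting 3: P = [[3, 7], [4], [5], [9]].
After inserting 10: P = [[3, 7, 10], [4], [5], [9]].
After inserting 6: P = [[3, 6, 10], [4, 7], [5], [9]].
After inserting 1: P = [[1, 6, 10], [3, 7], [4], [5], [9]].
After inserting 2: P = [[1, 2, 10], [3, 6], [4, 7], [5], [9]].
After inserting 8: P = [[1, 2, 8], [3, 6, 10], [4, 7], [5], [9]].

The final insertion tableau P = [[1, 2, 8], [3, 6, 10], [4, 7], [5], [9]] has shape [3, 3, 2, 1, 1].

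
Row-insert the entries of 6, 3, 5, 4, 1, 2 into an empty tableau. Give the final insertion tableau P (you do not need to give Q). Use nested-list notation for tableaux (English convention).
P = [[1, 2], [3, 4], [5], [6]]

Insert 6: appended to row 1. P = [[6]].
Insert 3: 3 bumps 6 from row 1; 6 starts row 2. P = [[3], [6]].
Insert 5: appended to row 1. P = [[3, 5], [6]].
Insert 4: 4 bumps 5 from row 1; 5 bumps 6 from row 2; 6 starts row 3. P = [[3, 4], [5], [6]].
Insert 1: 1 bumps 3 from row 1; 3 bumps 5 from row 2; 5 bumps 6 from row 3; 6 starts row 4. P = [[1, 4], [3], [5], [6]].
Insert 2: 2 bumps 4 from row 1; 4 appends to row 2. P = [[1, 2], [3, 4], [5], [6]].

So P = [[1, 2], [3, 4], [5], [6]].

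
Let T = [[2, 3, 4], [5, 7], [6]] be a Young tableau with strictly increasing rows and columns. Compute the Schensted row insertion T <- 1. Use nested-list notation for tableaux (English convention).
[[1, 3, 4], [2, 7], [5], [6]]

In row 1, 1 replaces 2 (the leftmost entry greater than 1); 2 is bumped to row 2. In row 2, 2 replaces 5 (the leftmost entry greater than 2); 5 is bumped to row 3. In row 3, 5 replaces 6 (the leftmost entry greater than 5); 6 is bumped to row 4. 6 starts a new row 4. The new tableau is [[1, 3, 4], [2, 7], [5], [6]].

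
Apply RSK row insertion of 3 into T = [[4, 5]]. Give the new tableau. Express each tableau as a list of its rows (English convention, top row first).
In row 1, 3 replaces 4 (the leftmost entry greater than 3); 4 is bumped to row 2. 4 starts a new row 2. The new tableau is [[3, 5], [4]].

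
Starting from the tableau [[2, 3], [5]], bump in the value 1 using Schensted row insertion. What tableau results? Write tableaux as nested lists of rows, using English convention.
[[1, 3], [2], [5]]

In row 1, 1 replaces 2 (the leftmost entry greater than 1); 2 is bumped to row 2. In row 2, 2 replaces 5 (the leftmost entry greater than 2); 5 is bumped to row 3. 5 starts a new row 3. The new tableau is [[1, 3], [2], [5]].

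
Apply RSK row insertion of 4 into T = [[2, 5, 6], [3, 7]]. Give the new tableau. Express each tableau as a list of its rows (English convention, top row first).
[[2, 4, 6], [3, 5], [7]]

In row 1, 4 replaces 5 (the leftmost entry greater than 4); 5 is bumped to row 2. In row 2, 5 replaces 7 (the leftmost entry greater than 5); 7 is bumped to row 3. 7 starts a new row 3. The new tableau is [[2, 4, 6], [3, 5], [7]].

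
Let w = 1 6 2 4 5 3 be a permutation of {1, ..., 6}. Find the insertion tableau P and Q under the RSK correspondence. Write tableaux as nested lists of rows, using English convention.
Insert each entry of the permutation into P by Schensted row insertion, recording in Q the position of each new cell.

Insert 1: appended to row 1. P = [[1]].
Insert 6: appended to row 1. P = [[1, 6]].
Insert 2: 2 bumps 6 from row 1; 6 starts row 2. P = [[1, 2], [6]].
Insert 4: appended to row 1. P = [[1, 2, 4], [6]].
Insert 5: appended to row 1. P = [[1, 2, 4, 5], [6]].
Insert 3: 3 bumps 4 from row 1; 4 bumps 6 from row 2; 6 starts row 3. P = [[1, 2, 3, 5], [4], [6]].

So P = [[1, 2, 3, 5], [4], [6]], Q = [[1, 2, 4, 5], [3], [6]].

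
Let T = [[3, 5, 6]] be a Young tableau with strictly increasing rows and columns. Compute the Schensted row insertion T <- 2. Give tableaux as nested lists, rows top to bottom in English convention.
In row 1, 2 replaces 3 (the leftmost entry greater than 2); 3 is bumped to row 2. 3 starts a new row 2. The new tableau is [[2, 5, 6], [3]].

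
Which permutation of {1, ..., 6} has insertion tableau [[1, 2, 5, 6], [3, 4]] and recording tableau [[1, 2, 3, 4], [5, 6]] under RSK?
Reverse the RSK construction: for i from n down to 1, find the cell of Q containing i, remove the entry at that cell from P, and reverse-bump it up through P; the value ejected from row 1 is w(i).

Step i=6: Q has 6 at row 2, column 2; remove 4 from row 2 of P and reverse-bump: 4 enters row 1 and ejects 2. So w(6) = 2. P is now [[1, 4, 5, 6], [3]].
Step i=5: Q has 5 at row 2, column 1; remove 3 from row 2 of P and reverse-bump: 3 enters row 1 and ejects 1. So w(5) = 1. P is now [[3, 4, 5, 6]].
Step i=4: Q has 4 at row 1, column 4; remove that cell from P, ejecting 6. So w(4) = 6. P is now [[3, 4, 5]].
Step i=3: Q has 3 at row 1, column 3; remove that cell from P, ejecting 5. So w(3) = 5. P is now [[3, 4]].
Step i=2: Q has 2 at row 1, column 2; remove that cell from P, ejecting 4. So w(2) = 4. P is now [[3]].
Step i=1: Q has 1 at row 1, column 1; remove that cell from P, ejecting 3. So w(1) = 3. P is now [].

So w = 3 4 5 6 1 2.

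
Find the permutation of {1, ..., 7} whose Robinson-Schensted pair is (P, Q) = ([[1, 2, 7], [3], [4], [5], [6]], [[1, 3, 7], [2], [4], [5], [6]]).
Reverse the RSK construction: for i from n down to 1, find the cell of Q containing i, remove the entry at that cell from P, and reverse-bump it up through P; the value ejected from row 1 is w(i).

Step i=7: Q has 7 at row 1, column 3; remove that cell from P, ejecting 7. So w(7) = 7. P is now [[1, 2], [3], [4], [5], [6]].
Step i=6: Q has 6 at row 5, column 1; remove 6 from row 5 of P and reverse-bump: 6 enters row 4 and ejects 5; 5 enters row 3 and ejects 4; 4 enters row 2 and ejects 3; 3 enters row 1 and ejects 2. So w(6) = 2. P is now [[1, 3], [4], [5], [6]].
Step i=5: Q has 5 at row 4, column 1; remove 6 from row 4 of P and reverse-bump: 6 enters row 3 and ejects 5; 5 enters row 2 and ejects 4; 4 enters row 1 and ejects 3. So w(5) = 3. P is now [[1, 4], [5], [6]].
Step i=4: Q has 4 at row 3, column 1; remove 6 from row 3 of P and reverse-bump: 6 enters row 2 and ejects 5; 5 enters row 1 and ejects 4. So w(4) = 4. P is now [[1, 5], [6]].
Step i=3: Q has 3 at row 1, column 2; remove that cell from P, ejecting 5. So w(3) = 5. P is now [[1], [6]].
Step i=2: Q has 2 at row 2, column 1; remove 6 from row 2 of P and reverse-bump: 6 enters row 1 and ejects 1. So w(2) = 1. P is now [[6]].
Step i=1: Q has 1 at row 1, column 1; remove that cell from P, ejecting 6. So w(1) = 6. P is now [].

So w = 6 1 5 4 3 2 7.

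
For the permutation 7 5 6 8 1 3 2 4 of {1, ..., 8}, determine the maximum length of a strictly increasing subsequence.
3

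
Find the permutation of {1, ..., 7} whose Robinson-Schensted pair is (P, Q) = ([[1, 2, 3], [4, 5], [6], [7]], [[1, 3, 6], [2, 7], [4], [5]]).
Reverse the RSK construction: for i from n down to 1, find the cell of Q containing i, remove the entry at that cell from P, and reverse-bump it up through P; the value ejected from row 1 is w(i).

Step i=7: Q has 7 at row 2, column 2; remove 5 from row 2 of P and reverse-bump: 5 enters row 1 and ejects 3. So w(7) = 3. P is now [[1, 2, 5], [4], [6], [7]].
Step i=6: Q has 6 at row 1, column 3; remove that cell from P, ejecting 5. So w(6) = 5. P is now [[1, 2], [4], [6], [7]].
Step i=5: Q has 5 at row 4, column 1; remove 7 from row 4 of P and reverse-bump: 7 enters row 3 and ejects 6; 6 enters row 2 and ejects 4; 4 enters row 1 and ejects 2. So w(5) = 2. P is now [[1, 4], [6], [7]].
Step i=4: Q has 4 at row 3, column 1; remove 7 from row 3 of P and reverse-bump: 7 enters row 2 and ejects 6; 6 enters row 1 and ejects 4. So w(4) = 4. P is now [[1, 6], [7]].
Step i=3: Q has 3 at row 1, column 2; remove that cell from P, ejecting 6. So w(3) = 6. P is now [[1], [7]].
Step i=2: Q has 2 at row 2, column 1; remove 7 from row 2 of P and reverse-bump: 7 enters row 1 and ejects 1. So w(2) = 1. P is now [[7]].
Step i=1: Q has 1 at row 1, column 1; remove that cell from P, ejecting 7. So w(1) = 7. P is now [].

So w = 7 1 6 4 2 5 3.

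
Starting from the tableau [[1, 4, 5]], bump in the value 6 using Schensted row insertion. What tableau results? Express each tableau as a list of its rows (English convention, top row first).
6 is larger than every entry of row 1, so it is appended to row 1. The new tableau is [[1, 4, 5, 6]].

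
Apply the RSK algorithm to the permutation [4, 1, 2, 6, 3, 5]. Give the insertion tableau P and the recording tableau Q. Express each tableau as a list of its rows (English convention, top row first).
P = [[1, 2, 3, 5], [4, 6]], Q = [[1, 3, 4, 6], [2, 5]]

Insert each entry of the permutation into P by Schensted row insertion, recording in Q the position of each new cell.

After inserting 4: P = [[4]].
After inserting 1: P = [[1], [4]].
After inserting 2: P = [[1, 2], [4]].
After inserting 6: P = [[1, 2, 6], [4]].
After inserting 3: P = [[1, 2, 3], [4, 6]].
After inserting 5: P = [[1, 2, 3, 5], [4, 6]].

So P = [[1, 2, 3, 5], [4, 6]], Q = [[1, 3, 4, 6], [2, 5]].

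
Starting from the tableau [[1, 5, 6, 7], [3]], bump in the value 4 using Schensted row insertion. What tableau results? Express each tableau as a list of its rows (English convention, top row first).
In row 1, 4 replaces 5 (the leftmost entry greater than 4); 5 is bumped to row 2. 5 is appended to row 2. The new tableau is [[1, 4, 6, 7], [3, 5]].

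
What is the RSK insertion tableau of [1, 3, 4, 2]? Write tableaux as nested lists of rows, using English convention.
After inserting 1: P = [[1]].
After inserting 3: P = [[1, 3]].
After inserting 4: P = [[1, 3, 4]].
After inserting 2: P = [[1, 2, 4], [3]].

So P = [[1, 2, 4], [3]].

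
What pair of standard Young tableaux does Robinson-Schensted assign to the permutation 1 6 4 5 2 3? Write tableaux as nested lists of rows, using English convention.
Insert each entry of the permutation into P by Schensted row insertion, recording in Q the position of each new cell.

After inserting 1: P = [[1]].
After inserting 6: P = [[1, 6]].
After inserting 4: P = [[1, 4], [6]].
After inserting 5: P = [[1, 4, 5], [6]].
After inserting 2: P = [[1, 2, 5], [4], [6]].
After inserting 3: P = [[1, 2, 3], [4, 5], [6]].

So P = [[1, 2, 3], [4, 5], [6]], Q = [[1, 2, 4], [3, 6], [5]].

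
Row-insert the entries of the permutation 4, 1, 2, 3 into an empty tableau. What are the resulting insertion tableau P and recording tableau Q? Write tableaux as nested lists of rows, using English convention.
Insert each entry of the permutation into P by Schensted row insertion, recording in Q the position of each new cell.

Insert 4: appended to row 1. P = [[4]], Q = [[1]].
Insert 1: 1 bumps 4 from row 1; 4 starts row 2. P = [[1], [4]], Q = [[1], [2]].
Insert 2: appended to row 1. P = [[1, 2], [4]], Q = [[1, 3], [2]].
Insert 3: appended to row 1. P = [[1, 2, 3], [4]], Q = [[1, 3, 4], [2]].

So P = [[1, 2, 3], [4]], Q = [[1, 3, 4], [2]].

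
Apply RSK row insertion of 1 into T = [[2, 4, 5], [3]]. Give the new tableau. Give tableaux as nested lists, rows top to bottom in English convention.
In row 1, 1 replaces 2 (the leftmost entry greater than 1); 2 is bumped to row 2. In row 2, 2 replaces 3 (the leftmost entry greater than 2); 3 is bumped to row 3. 3 starts a new row 3. The new tableau is [[1, 4, 5], [2], [3]].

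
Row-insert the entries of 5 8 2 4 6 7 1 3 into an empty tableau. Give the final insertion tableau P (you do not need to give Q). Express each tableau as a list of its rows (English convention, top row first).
Insert 5: appended to row 1. P = [[5]].
Insert 8: appended to row 1. P = [[5, 8]].
Insert 2: 2 bumps 5 from row 1; 5 starts row 2. P = [[2, 8], [5]].
Insert 4: 4 bumps 8 from row 1; 8 appends to row 2. P = [[2, 4], [5, 8]].
Insert 6: appended to row 1. P = [[2, 4, 6], [5, 8]].
Insert 7: appended to row 1. P = [[2, 4, 6, 7], [5, 8]].
Insert 1: 1 bumps 2 from row 1; 2 bumps 5 from row 2; 5 starts row 3. P = [[1, 4, 6, 7], [2, 8], [5]].
Insert 3: 3 bumps 4 from row 1; 4 bumps 8 from row 2; 8 appends to row 3. P = [[1, 3, 6, 7], [2, 4], [5, 8]].

So P = [[1, 3, 6, 7], [2, 4], [5, 8]].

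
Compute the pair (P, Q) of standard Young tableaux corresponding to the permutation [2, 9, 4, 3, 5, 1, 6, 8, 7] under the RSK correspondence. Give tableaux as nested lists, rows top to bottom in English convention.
P = [[1, 3, 5, 6, 7], [2, 8], [4], [9]], Q = [[1, 2, 5, 7, 8], [3, 9], [4], [6]]

Insert each entry of the permutation into P by Schensted row insertion, recording in Q the position of each new cell.

Insert 2: appended to row 1. P = [[2]].
Insert 9: appended to row 1. P = [[2, 9]].
Insert 4: 4 bumps 9 from row 1; 9 starts row 2. P = [[2, 4], [9]].
Insert 3: 3 bumps 4 from row 1; 4 bumps 9 from row 2; 9 starts row 3. P = [[2, 3], [4], [9]].
Insert 5: appended to row 1. P = [[2, 3, 5], [4], [9]].
Insert 1: 1 bumps 2 from row 1; 2 bumps 4 from row 2; 4 bumps 9 from row 3; 9 starts row 4. P = [[1, 3, 5], [2], [4], [9]].
Insert 6: appended to row 1. P = [[1, 3, 5, 6], [2], [4], [9]].
Insert 8: appended to row 1. P = [[1, 3, 5, 6, 8], [2], [4], [9]].
Insert 7: 7 bumps 8 from row 1; 8 appends to row 2. P = [[1, 3, 5, 6, 7], [2, 8], [4], [9]].

So P = [[1, 3, 5, 6, 7], [2, 8], [4], [9]], Q = [[1, 2, 5, 7, 8], [3, 9], [4], [6]].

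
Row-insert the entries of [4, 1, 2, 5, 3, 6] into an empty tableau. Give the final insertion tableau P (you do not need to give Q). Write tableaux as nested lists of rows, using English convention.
P = [[1, 2, 3, 6], [4, 5]]

After inserting 4: P = [[4]].
After inserting 1: P = [[1], [4]].
After inserting 2: P = [[1, 2], [4]].
After inserting 5: P = [[1, 2, 5], [4]].
After inserting 3: P = [[1, 2, 3], [4, 5]].
After inserting 6: P = [[1, 2, 3, 6], [4, 5]].

So P = [[1, 2, 3, 6], [4, 5]].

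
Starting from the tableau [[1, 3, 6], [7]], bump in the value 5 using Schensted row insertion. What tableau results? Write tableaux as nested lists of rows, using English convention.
In row 1, 5 replaces 6 (the leftmost entry greater than 5); 6 is bumped to row 2. In row 2, 6 replaces 7 (the leftmost entry greater than 6); 7 is bumped to row 3. 7 starts a new row 3. The new tableau is [[1, 3, 5], [6], [7]].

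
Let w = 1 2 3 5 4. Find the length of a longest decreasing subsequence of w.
2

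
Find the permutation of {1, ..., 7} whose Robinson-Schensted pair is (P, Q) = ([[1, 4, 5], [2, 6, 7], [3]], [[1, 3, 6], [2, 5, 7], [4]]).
Reverse the RSK construction: for i from n down to 1, find the cell of Q containing i, remove the entry at that cell from P, and reverse-bump it up through P; the value ejected from row 1 is w(i).

Step i=7: Q has 7 at row 2, column 3; remove 7 from row 2 of P and reverse-bump: 7 enters row 1 and ejects 5. So w(7) = 5. P is now [[1, 4, 7], [2, 6], [3]].
Step i=6: Q has 6 at row 1, column 3; remove that cell from P, ejecting 7. So w(6) = 7. P is now [[1, 4], [2, 6], [3]].
Step i=5: Q has 5 at row 2, column 2; remove 6 from row 2 of P and reverse-bump: 6 enters row 1 and ejects 4. So w(5) = 4. P is now [[1, 6], [2], [3]].
Step i=4: Q has 4 at row 3, column 1; remove 3 from row 3 of P and reverse-bump: 3 enters row 2 and ejects 2; 2 enters row 1 and ejects 1. So w(4) = 1. P is now [[2, 6], [3]].
Step i=3: Q has 3 at row 1, column 2; remove that cell from P, ejecting 6. So w(3) = 6. P is now [[2], [3]].
Step i=2: Q has 2 at row 2, column 1; remove 3 from row 2 of P and reverse-bump: 3 enters row 1 and ejects 2. So w(2) = 2. P is now [[3]].
Step i=1: Q has 1 at row 1, column 1; remove that cell from P, ejecting 3. So w(1) = 3. P is now [].

So w = 3 2 6 1 4 7 5.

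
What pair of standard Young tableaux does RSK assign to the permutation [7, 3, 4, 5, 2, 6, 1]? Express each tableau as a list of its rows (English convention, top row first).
Insert each entry of the permutation into P by Schensted row insertion, recording in Q the position of each new cell.

Insert 7: appended to row 1. P = [[7]].
Insert 3: 3 bumps 7 from row 1; 7 starts row 2. P = [[3], [7]].
Insert 4: appended to row 1. P = [[3, 4], [7]].
Insert 5: appended to row 1. P = [[3, 4, 5], [7]].
Insert 2: 2 bumps 3 from row 1; 3 bumps 7 from row 2; 7 starts row 3. P = [[2, 4, 5], [3], [7]].
Insert 6: appended to row 1. P = [[2, 4, 5, 6], [3], [7]].
Insert 1: 1 bumps 2 from row 1; 2 bumps 3 from row 2; 3 bumps 7 from row 3; 7 starts row 4. P = [[1, 4, 5, 6], [2], [3], [7]].

So P = [[1, 4, 5, 6], [2], [3], [7]], Q = [[1, 3, 4, 6], [2], [5], [7]].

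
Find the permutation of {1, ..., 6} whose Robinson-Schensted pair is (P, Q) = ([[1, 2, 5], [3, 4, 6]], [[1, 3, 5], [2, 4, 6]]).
3 1 4 2 6 5

Reverse the RSK construction: for i from n down to 1, find the cell of Q containing i, remove the entry at that cell from P, and reverse-bump it up through P; the value ejected from row 1 is w(i).

Step i=6: Q has 6 at row 2, column 3; remove 6 from row 2 of P and reverse-bump: 6 enters row 1 and ejects 5. So w(6) = 5. P is now [[1, 2, 6], [3, 4]].
Step i=5: Q has 5 at row 1, column 3; remove that cell from P, ejecting 6. So w(5) = 6. P is now [[1, 2], [3, 4]].
Step i=4: Q has 4 at row 2, column 2; remove 4 from row 2 of P and reverse-bump: 4 enters row 1 and ejects 2. So w(4) = 2. P is now [[1, 4], [3]].
Step i=3: Q has 3 at row 1, column 2; remove that cell from P, ejecting 4. So w(3) = 4. P is now [[1], [3]].
Step i=2: Q has 2 at row 2, column 1; remove 3 from row 2 of P and reverse-bump: 3 enters row 1 and ejects 1. So w(2) = 1. P is now [[3]].
Step i=1: Q has 1 at row 1, column 1; remove that cell from P, ejecting 3. So w(1) = 3. P is now [].

So w = 3 1 4 2 6 5.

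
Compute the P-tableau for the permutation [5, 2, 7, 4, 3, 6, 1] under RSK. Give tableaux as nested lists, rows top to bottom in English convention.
P = [[1, 3, 6], [2, 7], [4], [5]]

Insert 5: appended to row 1. P = [[5]].
Insert 2: 2 bumps 5 from row 1; 5 starts row 2. P = [[2], [5]].
Insert 7: appended to row 1. P = [[2, 7], [5]].
Insert 4: 4 bumps 7 from row 1; 7 appends to row 2. P = [[2, 4], [5, 7]].
Insert 3: 3 bumps 4 from row 1; 4 bumps 5 from row 2; 5 starts row 3. P = [[2, 3], [4, 7], [5]].
Insert 6: appended to row 1. P = [[2, 3, 6], [4, 7], [5]].
Insert 1: 1 bumps 2 from row 1; 2 bumps 4 from row 2; 4 bumps 5 from row 3; 5 starts row 4. P = [[1, 3, 6], [2, 7], [4], [5]].

So P = [[1, 3, 6], [2, 7], [4], [5]].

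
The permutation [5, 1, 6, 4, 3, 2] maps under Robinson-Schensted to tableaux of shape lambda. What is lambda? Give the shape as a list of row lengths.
Row-insert each entry into an empty tableau.

After inserting 5: P = [[5]].
After inserting 1: P = [[1], [5]].
After inserting 6: P = [[1, 6], [5]].
After inserting 4: P = [[1, 4], [5, 6]].
After inserting 3: P = [[1, 3], [4, 6], [5]].
After inserting 2: P = [[1, 2], [3, 6], [4], [5]].

The final insertion tableau P = [[1, 2], [3, 6], [4], [5]] has shape [2, 2, 1, 1].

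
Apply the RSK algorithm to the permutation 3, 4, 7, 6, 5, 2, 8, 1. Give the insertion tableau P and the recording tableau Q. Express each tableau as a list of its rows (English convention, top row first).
Insert each entry of the permutation into P by Schensted row insertion, recording in Q the position of each new cell.

Insert 3: appended to row 1. P = [[3]].
Insert 4: appended to row 1. P = [[3, 4]].
Insert 7: appended to row 1. P = [[3, 4, 7]].
Insert 6: 6 bumps 7 from row 1; 7 starts row 2. P = [[3, 4, 6], [7]].
Insert 5: 5 bumps 6 from row 1; 6 bumps 7 from row 2; 7 starts row 3. P = [[3, 4, 5], [6], [7]].
Insert 2: 2 bumps 3 from row 1; 3 bumps 6 from row 2; 6 bumps 7 from row 3; 7 starts row 4. P = [[2, 4, 5], [3], [6], [7]].
Insert 8: appended to row 1. P = [[2, 4, 5, 8], [3], [6], [7]].
Insert 1: 1 bumps 2 from row 1; 2 bumps 3 from row 2; 3 bumps 6 from row 3; 6 bumps 7 from row 4; 7 starts row 5. P = [[1, 4, 5, 8], [2], [3], [6], [7]].

So P = [[1, 4, 5, 8], [2], [3], [6], [7]], Q = [[1, 2, 3, 7], [4], [5], [6], [8]].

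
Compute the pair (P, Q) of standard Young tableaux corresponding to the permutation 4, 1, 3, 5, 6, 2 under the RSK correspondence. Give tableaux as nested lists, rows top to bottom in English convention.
P = [[1, 2, 5, 6], [3], [4]], Q = [[1, 3, 4, 5], [2], [6]]

Insert each entry of the permutation into P by Schensted row insertion, recording in Q the position of each new cell.

Insert 4: appended to row 1. P = [[4]], Q = [[1]].
Insert 1: 1 bumps 4 from row 1; 4 starts row 2. P = [[1], [4]], Q = [[1], [2]].
Insert 3: appended to row 1. P = [[1, 3], [4]], Q = [[1, 3], [2]].
Insert 5: appended to row 1. P = [[1, 3, 5], [4]], Q = [[1, 3, 4], [2]].
Insert 6: appended to row 1. P = [[1, 3, 5, 6], [4]], Q = [[1, 3, 4, 5], [2]].
Insert 2: 2 bumps 3 from row 1; 3 bumps 4 from row 2; 4 starts row 3. P = [[1, 2, 5, 6], [3], [4]], Q = [[1, 3, 4, 5], [2], [6]].

So P = [[1, 2, 5, 6], [3], [4]], Q = [[1, 3, 4, 5], [2], [6]].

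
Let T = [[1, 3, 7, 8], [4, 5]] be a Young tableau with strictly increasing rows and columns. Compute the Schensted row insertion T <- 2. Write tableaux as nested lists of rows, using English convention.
In row 1, 2 replaces 3 (the leftmost entry greater than 2); 3 is bumped to row 2. In row 2, 3 replaces 4 (the leftmost entry greater than 3); 4 is bumped to row 3. 4 starts a new row 3. The new tableau is [[1, 2, 7, 8], [3, 5], [4]].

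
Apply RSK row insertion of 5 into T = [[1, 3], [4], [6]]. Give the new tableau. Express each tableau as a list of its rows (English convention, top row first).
5 is larger than every entry of row 1, so it is appended to row 1. The new tableau is [[1, 3, 5], [4], [6]].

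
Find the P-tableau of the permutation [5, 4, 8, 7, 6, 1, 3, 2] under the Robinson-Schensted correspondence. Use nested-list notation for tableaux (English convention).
P = [[1, 2], [3, 6], [4, 7], [5], [8]]

Insert 5: appended to row 1. P = [[5]].
Insert 4: 4 bumps 5 from row 1; 5 starts row 2. P = [[4], [5]].
Insert 8: appended to row 1. P = [[4, 8], [5]].
Insert 7: 7 bumps 8 from row 1; 8 appends to row 2. P = [[4, 7], [5, 8]].
Insert 6: 6 bumps 7 from row 1; 7 bumps 8 from row 2; 8 starts row 3. P = [[4, 6], [5, 7], [8]].
Insert 1: 1 bumps 4 from row 1; 4 bumps 5 from row 2; 5 bumps 8 from row 3; 8 starts row 4. P = [[1, 6], [4, 7], [5], [8]].
Insert 3: 3 bumps 6 from row 1; 6 bumps 7 from row 2; 7 appends to row 3. P = [[1, 3], [4, 6], [5, 7], [8]].
Insert 2: 2 bumps 3 from row 1; 3 bumps 4 from row 2; 4 bumps 5 from row 3; 5 bumps 8 from row 4; 8 starts row 5. P = [[1, 2], [3, 6], [4, 7], [5], [8]].

So P = [[1, 2], [3, 6], [4, 7], [5], [8]].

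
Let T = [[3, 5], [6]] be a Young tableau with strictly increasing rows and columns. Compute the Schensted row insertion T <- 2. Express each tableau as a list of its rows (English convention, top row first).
[[2, 5], [3], [6]]

In row 1, 2 replaces 3 (the leftmost entry greater than 2); 3 is bumped to row 2. In row 2, 3 replaces 6 (the leftmost entry greater than 3); 6 is bumped to row 3. 6 starts a new row 3. The new tableau is [[2, 5], [3], [6]].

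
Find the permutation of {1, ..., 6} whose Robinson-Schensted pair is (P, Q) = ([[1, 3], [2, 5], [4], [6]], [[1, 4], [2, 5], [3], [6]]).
Reverse RSK: for i = n, n-1, ..., 1, locate i in Q, remove the corresponding corner cell from P, and reverse-bump its entry up through P; the value ejected from row 1 is w(i).

So w = 6 4 2 5 3 1.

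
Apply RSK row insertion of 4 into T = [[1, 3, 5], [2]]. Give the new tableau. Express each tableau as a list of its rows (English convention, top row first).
[[1, 3, 4], [2, 5]]

In row 1, 4 replaces 5 (the leftmost entry greater than 4); 5 is bumped to row 2. 5 is appended to row 2. The new tableau is [[1, 3, 4], [2, 5]].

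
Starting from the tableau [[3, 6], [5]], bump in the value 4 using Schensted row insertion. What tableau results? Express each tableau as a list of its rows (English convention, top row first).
[[3, 4], [5, 6]]

In row 1, 4 replaces 6 (the leftmost entry greater than 4); 6 is bumped to row 2. 6 is appended to row 2. The new tableau is [[3, 4], [5, 6]].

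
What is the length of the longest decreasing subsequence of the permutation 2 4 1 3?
2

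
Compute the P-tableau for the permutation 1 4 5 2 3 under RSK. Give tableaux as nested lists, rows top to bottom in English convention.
Insert 1: appended to row 1. P = [[1]].
Insert 4: appended to row 1. P = [[1, 4]].
Insert 5: appended to row 1. P = [[1, 4, 5]].
Insert 2: 2 bumps 4 from row 1; 4 starts row 2. P = [[1, 2, 5], [4]].
Insert 3: 3 bumps 5 from row 1; 5 appends to row 2. P = [[1, 2, 3], [4, 5]].

So P = [[1, 2, 3], [4, 5]].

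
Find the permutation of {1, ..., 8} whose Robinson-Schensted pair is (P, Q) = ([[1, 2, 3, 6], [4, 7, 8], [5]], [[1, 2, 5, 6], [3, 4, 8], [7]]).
Reverse the RSK construction: for i from n down to 1, find the cell of Q containing i, remove the entry at that cell from P, and reverse-bump it up through P; the value ejected from row 1 is w(i).

Step i=8: Q has 8 at row 2, column 3; remove 8 from row 2 of P and reverse-bump: 8 enters row 1 and ejects 6. So w(8) = 6. P is now [[1, 2, 3, 8], [4, 7], [5]].
Step i=7: Q has 7 at row 3, column 1; remove 5 from row 3 of P and reverse-bump: 5 enters row 2 and ejects 4; 4 enters row 1 and ejects 3. So w(7) = 3. P is now [[1, 2, 4, 8], [5, 7]].
Step i=6: Q has 6 at row 1, column 4; remove that cell from P, ejecting 8. So w(6) = 8. P is now [[1, 2, 4], [5, 7]].
Step i=5: Q has 5 at row 1, column 3; remove that cell from P, ejecting 4. So w(5) = 4. P is now [[1, 2], [5, 7]].
Step i=4: Q has 4 at row 2, column 2; remove 7 from row 2 of P and reverse-bump: 7 enters row 1 and ejects 2. So w(4) = 2. P is now [[1, 7], [5]].
Step i=3: Q has 3 at row 2, column 1; remove 5 from row 2 of P and reverse-bump: 5 enters row 1 and ejects 1. So w(3) = 1. P is now [[5, 7]].
Step i=2: Q has 2 at row 1, column 2; remove that cell from P, ejecting 7. So w(2) = 7. P is now [[5]].
Step i=1: Q has 1 at row 1, column 1; remove that cell from P, ejecting 5. So w(1) = 5. P is now [].

So w = 5 7 1 2 4 8 3 6.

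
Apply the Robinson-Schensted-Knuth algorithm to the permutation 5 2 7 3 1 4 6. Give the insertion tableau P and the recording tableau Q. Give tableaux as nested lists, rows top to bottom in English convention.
P = [[1, 3, 4, 6], [2, 7], [5]], Q = [[1, 3, 6, 7], [2, 4], [5]]

Insert each entry of the permutation into P by Schensted row insertion, recording in Q the position of each new cell.

Insert 5: appended to row 1. P = [[5]].
Insert 2: 2 bumps 5 from row 1; 5 starts row 2. P = [[2], [5]].
Insert 7: appended to row 1. P = [[2, 7], [5]].
Insert 3: 3 bumps 7 from row 1; 7 appends to row 2. P = [[2, 3], [5, 7]].
Insert 1: 1 bumps 2 from row 1; 2 bumps 5 from row 2; 5 starts row 3. P = [[1, 3], [2, 7], [5]].
Insert 4: appended to row 1. P = [[1, 3, 4], [2, 7], [5]].
Insert 6: appended to row 1. P = [[1, 3, 4, 6], [2, 7], [5]].

So P = [[1, 3, 4, 6], [2, 7], [5]], Q = [[1, 3, 6, 7], [2, 4], [5]].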